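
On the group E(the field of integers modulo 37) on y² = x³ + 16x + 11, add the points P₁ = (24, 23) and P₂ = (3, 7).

(24, 23) + (3, 7). λ = (7 - 23)/(3 - 24) ≡ 21/16 mod 37. 16⁻¹ ≡ 7 (mod 37) since 16·7 = 112 ≡ 1, so λ ≡ 36.
  x = λ² - 24 - 3 = 1296 - 27 ≡ 11; y = λ·(24 - 11) - 23 ≡ 1. → (11, 1)

(11, 1)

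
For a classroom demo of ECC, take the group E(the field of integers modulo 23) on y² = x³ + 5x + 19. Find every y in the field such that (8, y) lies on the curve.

x³ + 5x + 19 = 571 ≡ 19 (mod 23).
19 is a non-residue mod 23; no y exists.

none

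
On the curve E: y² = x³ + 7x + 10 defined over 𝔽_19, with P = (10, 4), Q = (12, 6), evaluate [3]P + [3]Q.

(3, 18)

First 3P:
Repeated addition: build up to 3P.
2P: tangent at (10, 4): λ = (3·10² + 7)/(2·4) ≡ 3/8. 8⁻¹ ≡ 12 (mod 19), so λ ≡ 3·12 ≡ 17.
  x = λ² - 10 - 10 = 289 - 20 ≡ 3; y = λ·(10 - 3) - 4 ≡ 1. → (3, 1)
3P: (3, 1) + (10, 4). λ = (4 - 1)/(10 - 3) ≡ 3/7 mod 19. 7⁻¹ ≡ 11 (mod 19) since 7·11 = 77 ≡ 1, so λ ≡ 14.
  x = λ² - 3 - 10 = 196 - 13 ≡ 12; y = λ·(3 - 12) - 1 ≡ 6. → (12, 6)
3P = (12, 6).
Next 3Q:
Repeated addition: build up to 3Q.
2Q: tangent at (12, 6): λ = (3·12² + 7)/(2·6) ≡ 2/12. 12⁻¹ ≡ 8 (mod 19) since 12·8 = 96 ≡ 1, so λ ≡ 2·8 ≡ 16.
  x = λ² - 12 - 12 = 256 - 24 ≡ 4; y = λ·(12 - 4) - 6 ≡ 8. → (4, 8)
3Q: (4, 8) + (12, 6). λ = (6 - 8)/(12 - 4) ≡ 17/8 mod 19. 8⁻¹ ≡ 12 (mod 19), so λ ≡ 14.
  x = λ² - 4 - 12 = 196 - 16 ≡ 9; y = λ·(4 - 9) - 8 ≡ 17. → (9, 17)
3Q = (9, 17).
Finally 3P + 3Q:
(12, 6) + (9, 17). λ = (17 - 6)/(9 - 12) ≡ 11/16 mod 19. 16⁻¹ ≡ 6 (mod 19), so λ ≡ 9.
  x = λ² - 12 - 9 = 81 - 21 ≡ 3; y = λ·(12 - 3) - 6 ≡ 18. → (3, 18)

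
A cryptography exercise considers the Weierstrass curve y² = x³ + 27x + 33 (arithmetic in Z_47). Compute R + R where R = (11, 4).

tangent at (11, 4): λ = (3·11² + 27)/(2·4) ≡ 14/8. 8⁻¹ ≡ 6 (mod 47), so λ ≡ 14·6 ≡ 37.
  x = λ² - 11 - 11 = 1369 - 22 ≡ 31; y = λ·(11 - 31) - 4 ≡ 8. → (31, 8)

(31, 8)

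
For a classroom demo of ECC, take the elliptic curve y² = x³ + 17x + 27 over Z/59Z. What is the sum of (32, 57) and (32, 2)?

The two points share x = 32 and their y-coordinates satisfy 57 + 2 ≡ 0 (mod 59), so they are inverses. Their sum is ∞.

O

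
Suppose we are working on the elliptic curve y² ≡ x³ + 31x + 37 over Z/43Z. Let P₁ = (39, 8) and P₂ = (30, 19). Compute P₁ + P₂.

(39, 8) + (30, 19). λ = (19 - 8)/(30 - 39) ≡ 11/34 mod 43. 34⁻¹ ≡ 19 (mod 43) since 34·19 = 646 ≡ 1, so λ ≡ 37.
  x = λ² - 39 - 30 = 1369 - 69 ≡ 10; y = λ·(39 - 10) - 8 ≡ 33. → (10, 33)

(10, 33)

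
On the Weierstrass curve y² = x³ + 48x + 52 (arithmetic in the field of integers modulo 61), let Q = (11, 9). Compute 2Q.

(30, 35)

tangent at (11, 9): λ = (3·11² + 48)/(2·9) ≡ 45/18. 18⁻¹ ≡ 17 (mod 61), so λ ≡ 45·17 ≡ 33.
  x = λ² - 11 - 11 = 1089 - 22 ≡ 30; y = λ·(11 - 30) - 9 ≡ 35. → (30, 35)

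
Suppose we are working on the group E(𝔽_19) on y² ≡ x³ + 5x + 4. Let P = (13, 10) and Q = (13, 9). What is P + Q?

O

The two points share x = 13 and their y-coordinates satisfy 10 + 9 ≡ 0 (mod 19), so they are inverses. Their sum is O.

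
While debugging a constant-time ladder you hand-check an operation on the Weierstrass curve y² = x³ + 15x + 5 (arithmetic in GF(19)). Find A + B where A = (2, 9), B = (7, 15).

(16, 16)

(2, 9) + (7, 15). λ = (15 - 9)/(7 - 2) ≡ 6/5 mod 19. 5⁻¹ ≡ 4 (mod 19), so λ ≡ 5.
  x = λ² - 2 - 7 = 25 - 9 ≡ 16; y = λ·(2 - 16) - 9 ≡ 16. → (16, 16)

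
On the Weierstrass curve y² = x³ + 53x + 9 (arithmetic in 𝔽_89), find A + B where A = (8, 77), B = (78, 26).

(8, 77) + (78, 26). λ = (26 - 77)/(78 - 8) ≡ 38/70 mod 89. 70⁻¹ ≡ 14 (mod 89) since 70·14 = 980 ≡ 1, so λ ≡ 87.
  x = λ² - 8 - 78 = 7569 - 86 ≡ 7; y = λ·(8 - 7) - 77 ≡ 10. → (7, 10)

(7, 10)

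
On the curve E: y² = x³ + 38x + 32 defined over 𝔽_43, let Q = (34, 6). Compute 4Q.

(25, 40)

Double-and-add on 4 = (100)₂. Start with Q = (34, 6) for the leading 1-bit.
double: tangent at (34, 6): λ = (3·34² + 38)/(2·6) ≡ 23/12. 12⁻¹ ≡ 18 (mod 43), so λ ≡ 23·18 ≡ 27.
  x = λ² - 34 - 34 = 729 - 68 ≡ 16; y = λ·(34 - 16) - 6 ≡ 7. → (16, 7)
double: tangent at (16, 7): λ = (3·16² + 38)/(2·7) ≡ 32/14. 14⁻¹ ≡ 40 (mod 43), so λ ≡ 32·40 ≡ 33.
  x = λ² - 16 - 16 = 1089 - 32 ≡ 25; y = λ·(16 - 25) - 7 ≡ 40. → (25, 40)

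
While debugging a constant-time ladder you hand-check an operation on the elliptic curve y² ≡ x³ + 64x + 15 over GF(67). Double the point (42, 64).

(43, 47)

tangent at (42, 64): λ = (3·42² + 64)/(2·64) ≡ 63/61. 61⁻¹ ≡ 11 (mod 67) since 61·11 = 671 ≡ 1, so λ ≡ 63·11 ≡ 23.
  x = λ² - 42 - 42 = 529 - 84 ≡ 43; y = λ·(42 - 43) - 64 ≡ 47. → (43, 47)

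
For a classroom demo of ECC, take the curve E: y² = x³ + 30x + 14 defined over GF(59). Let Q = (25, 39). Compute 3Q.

O

Repeated addition: build up to 3Q.
2Q: tangent at (25, 39): λ = (3·25² + 30)/(2·39) ≡ 17/19. 19⁻¹ ≡ 28 (mod 59) since 19·28 = 532 ≡ 1, so λ ≡ 17·28 ≡ 4.
  x = λ² - 25 - 25 = 16 - 50 ≡ 25; y = λ·(25 - 25) - 39 ≡ 20. → (25, 20)
3Q: (25, 20) + (25, 39): same x and y₁ ≡ -y₂, so the sum is O.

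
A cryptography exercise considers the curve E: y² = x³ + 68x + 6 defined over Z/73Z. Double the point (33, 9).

(3, 50)

tangent at (33, 9): λ = (3·33² + 68)/(2·9) ≡ 50/18. 18⁻¹ ≡ 69 (mod 73) since 18·69 = 1242 ≡ 1, so λ ≡ 50·69 ≡ 19.
  x = λ² - 33 - 33 = 361 - 66 ≡ 3; y = λ·(33 - 3) - 9 ≡ 50. → (3, 50)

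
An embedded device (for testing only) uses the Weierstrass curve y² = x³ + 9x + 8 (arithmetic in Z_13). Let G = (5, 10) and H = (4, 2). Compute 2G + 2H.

First 2G:
Repeated addition: build up to 2G.
2G: tangent at (5, 10): λ = (3·5² + 9)/(2·10) ≡ 6/7. 7⁻¹ ≡ 2 (mod 13), so λ ≡ 6·2 ≡ 12.
  x = λ² - 5 - 5 = 144 - 10 ≡ 4; y = λ·(5 - 4) - 10 ≡ 2. → (4, 2)
2G = (4, 2).
Next 2H:
Repeated addition: build up to 2H.
2H: tangent at (4, 2): λ = (3·4² + 9)/(2·2) ≡ 5/4. 4⁻¹ ≡ 10 (mod 13) since 4·10 = 40 ≡ 1, so λ ≡ 5·10 ≡ 11.
  x = λ² - 4 - 4 = 121 - 8 ≡ 9; y = λ·(4 - 9) - 2 ≡ 8. → (9, 8)
2H = (9, 8).
Finally 2G + 2H:
(4, 2) + (9, 8). λ = (8 - 2)/(9 - 4) ≡ 6/5 mod 13. 5⁻¹ ≡ 8 (mod 13) since 5·8 = 40 ≡ 1, so λ ≡ 9.
  x = λ² - 4 - 9 = 81 - 13 ≡ 3; y = λ·(4 - 3) - 2 ≡ 7. → (3, 7)

(3, 7)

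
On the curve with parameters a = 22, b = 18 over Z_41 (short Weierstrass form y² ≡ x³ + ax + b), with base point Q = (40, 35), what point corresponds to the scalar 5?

Repeated addition: build up to 5Q.
2Q: tangent at (40, 35): λ = (3·40² + 22)/(2·35) ≡ 25/29. 29⁻¹ ≡ 17 (mod 41), so λ ≡ 25·17 ≡ 15.
  x = λ² - 40 - 40 = 225 - 80 ≡ 22; y = λ·(40 - 22) - 35 ≡ 30. → (22, 30)
3Q: (22, 30) + (40, 35). λ = (35 - 30)/(40 - 22) ≡ 5/18 mod 41. 18⁻¹ ≡ 16 (mod 41), so λ ≡ 39.
  x = λ² - 22 - 40 = 1521 - 62 ≡ 24; y = λ·(22 - 24) - 30 ≡ 15. → (24, 15)
4Q: (24, 15) + (40, 35). λ = (35 - 15)/(40 - 24) ≡ 20/16 mod 41. 16⁻¹ ≡ 18 (mod 41) since 16·18 = 288 ≡ 1, so λ ≡ 32.
  x = λ² - 24 - 40 = 1024 - 64 ≡ 17; y = λ·(24 - 17) - 15 ≡ 4. → (17, 4)
5Q: (17, 4) + (40, 35). λ = (35 - 4)/(40 - 17) ≡ 31/23 mod 41. 23⁻¹ ≡ 25 (mod 41), so λ ≡ 37.
  x = λ² - 17 - 40 = 1369 - 57 ≡ 0; y = λ·(17 - 0) - 4 ≡ 10. → (0, 10)

(0, 10)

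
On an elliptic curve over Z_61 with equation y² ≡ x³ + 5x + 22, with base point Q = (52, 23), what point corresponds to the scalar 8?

(19, 12)

Repeated addition: build up to 8Q.
2Q: tangent at (52, 23): λ = (3·52² + 5)/(2·23) ≡ 4/46. 46⁻¹ ≡ 4 (mod 61) since 46·4 = 184 ≡ 1, so λ ≡ 4·4 ≡ 16.
  x = λ² - 52 - 52 = 256 - 104 ≡ 30; y = λ·(52 - 30) - 23 ≡ 24. → (30, 24)
3Q: (30, 24) + (52, 23). λ = (23 - 24)/(52 - 30) ≡ 60/22 mod 61. 22⁻¹ ≡ 25 (mod 61) since 22·25 = 550 ≡ 1, so λ ≡ 36.
  x = λ² - 30 - 52 = 1296 - 82 ≡ 55; y = λ·(30 - 55) - 24 ≡ 52. → (55, 52)
4Q: (55, 52) + (52, 23). λ = (23 - 52)/(52 - 55) ≡ 32/58 mod 61. 58⁻¹ ≡ 20 (mod 61), so λ ≡ 30.
  x = λ² - 55 - 52 = 900 - 107 ≡ 0; y = λ·(55 - 0) - 52 ≡ 12. → (0, 12)
5Q: (0, 12) + (52, 23). λ = (23 - 12)/(52 - 0) ≡ 11/52 mod 61. 52⁻¹ ≡ 27 (mod 61), so λ ≡ 53.
  x = λ² - 0 - 52 = 2809 - 52 ≡ 12; y = λ·(0 - 12) - 12 ≡ 23. → (12, 23)
6Q: (12, 23) + (52, 23). λ = (23 - 23)/(52 - 12) ≡ 0/40 mod 61. 40⁻¹ ≡ 29 (mod 61), so λ ≡ 0.
  x = λ² - 12 - 52 = 0 - 64 ≡ 58; y = λ·(12 - 58) - 23 ≡ 38. → (58, 38)
7Q: (58, 38) + (52, 23). λ = (23 - 38)/(52 - 58) ≡ 46/55 mod 61. 55⁻¹ ≡ 10 (mod 61) since 55·10 = 550 ≡ 1, so λ ≡ 33.
  x = λ² - 58 - 52 = 1089 - 110 ≡ 3; y = λ·(58 - 3) - 38 ≡ 8. → (3, 8)
8Q: (3, 8) + (52, 23). λ = (23 - 8)/(52 - 3) ≡ 15/49 mod 61. 49⁻¹ ≡ 5 (mod 61), so λ ≡ 14.
  x = λ² - 3 - 52 = 196 - 55 ≡ 19; y = λ·(3 - 19) - 8 ≡ 12. → (19, 12)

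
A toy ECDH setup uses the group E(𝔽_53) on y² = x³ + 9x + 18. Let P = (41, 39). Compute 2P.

tangent at (41, 39): λ = (3·41² + 9)/(2·39) ≡ 17/25. 25⁻¹ ≡ 17 (mod 53), so λ ≡ 17·17 ≡ 24.
  x = λ² - 41 - 41 = 576 - 82 ≡ 17; y = λ·(41 - 17) - 39 ≡ 7. → (17, 7)

(17, 7)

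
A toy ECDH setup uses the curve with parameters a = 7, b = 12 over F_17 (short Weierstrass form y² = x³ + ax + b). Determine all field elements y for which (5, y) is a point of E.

x³ + 7x + 12 = 172 ≡ 2 (mod 17).
Square roots of 2 mod 17: 6 and 11 (since 6² = 36 ≡ 2).

6, 11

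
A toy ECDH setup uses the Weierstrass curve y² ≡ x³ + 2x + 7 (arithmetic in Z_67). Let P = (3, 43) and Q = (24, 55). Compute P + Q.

(3, 43) + (24, 55). λ = (55 - 43)/(24 - 3) ≡ 12/21 mod 67. 21⁻¹ ≡ 16 (mod 67), so λ ≡ 58.
  x = λ² - 3 - 24 = 3364 - 27 ≡ 54; y = λ·(3 - 54) - 43 ≡ 14. → (54, 14)

(54, 14)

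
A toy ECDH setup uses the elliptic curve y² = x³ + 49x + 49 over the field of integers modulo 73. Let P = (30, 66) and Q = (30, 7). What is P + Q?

The two points share x = 30 and their y-coordinates satisfy 66 + 7 ≡ 0 (mod 73), so they are inverses. Their sum is ∞.

O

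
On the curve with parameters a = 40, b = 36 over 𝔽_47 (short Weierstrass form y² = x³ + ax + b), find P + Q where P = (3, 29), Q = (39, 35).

(3, 29) + (39, 35). λ = (35 - 29)/(39 - 3) ≡ 6/36 mod 47. 36⁻¹ ≡ 17 (mod 47), so λ ≡ 8.
  x = λ² - 3 - 39 = 64 - 42 ≡ 22; y = λ·(3 - 22) - 29 ≡ 7. → (22, 7)

(22, 7)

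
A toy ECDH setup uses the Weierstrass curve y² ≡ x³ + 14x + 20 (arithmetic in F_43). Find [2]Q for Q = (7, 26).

tangent at (7, 26): λ = (3·7² + 14)/(2·26) ≡ 32/9. 9⁻¹ ≡ 24 (mod 43) since 9·24 = 216 ≡ 1, so λ ≡ 32·24 ≡ 37.
  x = λ² - 7 - 7 = 1369 - 14 ≡ 22; y = λ·(7 - 22) - 26 ≡ 21. → (22, 21)

(22, 21)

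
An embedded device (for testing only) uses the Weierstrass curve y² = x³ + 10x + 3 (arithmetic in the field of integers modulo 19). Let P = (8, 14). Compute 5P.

Repeated addition: build up to 5P.
2P: tangent at (8, 14): λ = (3·8² + 10)/(2·14) ≡ 12/9. 9⁻¹ ≡ 17 (mod 19), so λ ≡ 12·17 ≡ 14.
  x = λ² - 8 - 8 = 196 - 16 ≡ 9; y = λ·(8 - 9) - 14 ≡ 10. → (9, 10)
3P: (9, 10) + (8, 14). λ = (14 - 10)/(8 - 9) ≡ 4/18 mod 19. 18⁻¹ ≡ 18 (mod 19) since 18·18 = 324 ≡ 1, so λ ≡ 15.
  x = λ² - 9 - 8 = 225 - 17 ≡ 18; y = λ·(9 - 18) - 10 ≡ 7. → (18, 7)
4P: (18, 7) + (8, 14). λ = (14 - 7)/(8 - 18) ≡ 7/9 mod 19. 9⁻¹ ≡ 17 (mod 19), so λ ≡ 5.
  x = λ² - 18 - 8 = 25 - 26 ≡ 18; y = λ·(18 - 18) - 7 ≡ 12. → (18, 12)
5P: (18, 12) + (8, 14). λ = (14 - 12)/(8 - 18) ≡ 2/9 mod 19. 9⁻¹ ≡ 17 (mod 19) since 9·17 = 153 ≡ 1, so λ ≡ 15.
  x = λ² - 18 - 8 = 225 - 26 ≡ 9; y = λ·(18 - 9) - 12 ≡ 9. → (9, 9)

(9, 9)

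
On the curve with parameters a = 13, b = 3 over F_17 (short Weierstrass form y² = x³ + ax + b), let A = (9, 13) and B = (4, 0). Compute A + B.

(6, 5)

(9, 13) + (4, 0). λ = (0 - 13)/(4 - 9) ≡ 4/12 mod 17. 12⁻¹ ≡ 10 (mod 17), so λ ≡ 6.
  x = λ² - 9 - 4 = 36 - 13 ≡ 6; y = λ·(9 - 6) - 13 ≡ 5. → (6, 5)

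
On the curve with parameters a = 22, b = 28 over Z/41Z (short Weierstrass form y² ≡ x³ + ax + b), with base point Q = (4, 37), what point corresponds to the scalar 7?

(25, 7)

Double-and-add on 7 = (111)₂. Start with Q = (4, 37) for the leading 1-bit.
double: tangent at (4, 37): λ = (3·4² + 22)/(2·37) ≡ 29/33. 33⁻¹ ≡ 5 (mod 41), so λ ≡ 29·5 ≡ 22.
  x = λ² - 4 - 4 = 484 - 8 ≡ 25; y = λ·(4 - 25) - 37 ≡ 34. → (25, 34)
add Q: (25, 34) + (4, 37). λ = (37 - 34)/(4 - 25) ≡ 3/20 mod 41. 20⁻¹ ≡ 39 (mod 41), so λ ≡ 35.
  x = λ² - 25 - 4 = 1225 - 29 ≡ 7; y = λ·(25 - 7) - 34 ≡ 22. → (7, 22)
double: tangent at (7, 22): λ = (3·7² + 22)/(2·22) ≡ 5/3. 3⁻¹ ≡ 14 (mod 41), so λ ≡ 5·14 ≡ 29.
  x = λ² - 7 - 7 = 841 - 14 ≡ 7; y = λ·(7 - 7) - 22 ≡ 19. → (7, 19)
add Q: (7, 19) + (4, 37). λ = (37 - 19)/(4 - 7) ≡ 18/38 mod 41. 38⁻¹ ≡ 27 (mod 41) since 38·27 = 1026 ≡ 1, so λ ≡ 35.
  x = λ² - 7 - 4 = 1225 - 11 ≡ 25; y = λ·(7 - 25) - 19 ≡ 7. → (25, 7)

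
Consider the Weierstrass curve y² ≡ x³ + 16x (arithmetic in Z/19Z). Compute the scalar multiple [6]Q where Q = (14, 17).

(16, 18)

Double-and-add on 6 = (110)₂. Start with Q = (14, 17) for the leading 1-bit.
double: tangent at (14, 17): λ = (3·14² + 16)/(2·17) ≡ 15/15. 15⁻¹ ≡ 14 (mod 19) since 15·14 = 210 ≡ 1, so λ ≡ 15·14 ≡ 1.
  x = λ² - 14 - 14 = 1 - 28 ≡ 11; y = λ·(14 - 11) - 17 ≡ 5. → (11, 5)
add Q: (11, 5) + (14, 17). λ = (17 - 5)/(14 - 11) ≡ 12/3 mod 19. 3⁻¹ ≡ 13 (mod 19), so λ ≡ 4.
  x = λ² - 11 - 14 = 16 - 25 ≡ 10; y = λ·(11 - 10) - 5 ≡ 18. → (10, 18)
double: tangent at (10, 18): λ = (3·10² + 16)/(2·18) ≡ 12/17. 17⁻¹ ≡ 9 (mod 19), so λ ≡ 12·9 ≡ 13.
  x = λ² - 10 - 10 = 169 - 20 ≡ 16; y = λ·(10 - 16) - 18 ≡ 18. → (16, 18)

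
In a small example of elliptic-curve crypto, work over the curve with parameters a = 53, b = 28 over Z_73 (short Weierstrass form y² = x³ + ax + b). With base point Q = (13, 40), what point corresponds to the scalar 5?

Repeated addition: build up to 5Q.
2Q: tangent at (13, 40): λ = (3·13² + 53)/(2·40) ≡ 49/7. 7⁻¹ ≡ 21 (mod 73) since 7·21 = 147 ≡ 1, so λ ≡ 49·21 ≡ 7.
  x = λ² - 13 - 13 = 49 - 26 ≡ 23; y = λ·(13 - 23) - 40 ≡ 36. → (23, 36)
3Q: (23, 36) + (13, 40). λ = (40 - 36)/(13 - 23) ≡ 4/63 mod 73. 63⁻¹ ≡ 51 (mod 73), so λ ≡ 58.
  x = λ² - 23 - 13 = 3364 - 36 ≡ 43; y = λ·(23 - 43) - 36 ≡ 45. → (43, 45)
4Q: (43, 45) + (13, 40). λ = (40 - 45)/(13 - 43) ≡ 68/43 mod 73. 43⁻¹ ≡ 17 (mod 73) since 43·17 = 731 ≡ 1, so λ ≡ 61.
  x = λ² - 43 - 13 = 3721 - 56 ≡ 15; y = λ·(43 - 15) - 45 ≡ 57. → (15, 57)
5Q: (15, 57) + (13, 40). λ = (40 - 57)/(13 - 15) ≡ 56/71 mod 73. 71⁻¹ ≡ 36 (mod 73) since 71·36 = 2556 ≡ 1, so λ ≡ 45.
  x = λ² - 15 - 13 = 2025 - 28 ≡ 26; y = λ·(15 - 26) - 57 ≡ 32. → (26, 32)

(26, 32)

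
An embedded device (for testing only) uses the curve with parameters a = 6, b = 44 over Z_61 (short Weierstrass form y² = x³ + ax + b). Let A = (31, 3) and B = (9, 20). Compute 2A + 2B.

(58, 50)

First 2A:
Repeated addition: build up to 2A.
2A: tangent at (31, 3): λ = (3·31² + 6)/(2·3) ≡ 22/6. 6⁻¹ ≡ 51 (mod 61) since 6·51 = 306 ≡ 1, so λ ≡ 22·51 ≡ 24.
  x = λ² - 31 - 31 = 576 - 62 ≡ 26; y = λ·(31 - 26) - 3 ≡ 56. → (26, 56)
2A = (26, 56).
Next 2B:
Repeated addition: build up to 2B.
2B: tangent at (9, 20): λ = (3·9² + 6)/(2·20) ≡ 5/40. 40⁻¹ ≡ 29 (mod 61), so λ ≡ 5·29 ≡ 23.
  x = λ² - 9 - 9 = 529 - 18 ≡ 23; y = λ·(9 - 23) - 20 ≡ 24. → (23, 24)
2B = (23, 24).
Finally 2A + 2B:
(26, 56) + (23, 24). λ = (24 - 56)/(23 - 26) ≡ 29/58 mod 61. 58⁻¹ ≡ 20 (mod 61) since 58·20 = 1160 ≡ 1, so λ ≡ 31.
  x = λ² - 26 - 23 = 961 - 49 ≡ 58; y = λ·(26 - 58) - 56 ≡ 50. → (58, 50)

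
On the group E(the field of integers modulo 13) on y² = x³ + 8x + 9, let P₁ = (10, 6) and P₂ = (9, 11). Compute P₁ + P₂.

(10, 6) + (9, 11). λ = (11 - 6)/(9 - 10) ≡ 5/12 mod 13. 12⁻¹ ≡ 12 (mod 13), so λ ≡ 8.
  x = λ² - 10 - 9 = 64 - 19 ≡ 6; y = λ·(10 - 6) - 6 ≡ 0. → (6, 0)

(6, 0)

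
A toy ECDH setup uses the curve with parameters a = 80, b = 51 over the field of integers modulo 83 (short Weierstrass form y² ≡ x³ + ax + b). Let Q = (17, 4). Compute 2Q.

(10, 5)

tangent at (17, 4): λ = (3·17² + 80)/(2·4) ≡ 34/8. 8⁻¹ ≡ 52 (mod 83) since 8·52 = 416 ≡ 1, so λ ≡ 34·52 ≡ 25.
  x = λ² - 17 - 17 = 625 - 34 ≡ 10; y = λ·(17 - 10) - 4 ≡ 5. → (10, 5)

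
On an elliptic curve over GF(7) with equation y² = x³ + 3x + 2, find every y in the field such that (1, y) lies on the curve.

x³ + 3x + 2 = 6 ≡ 6 (mod 7).
6 is a non-residue mod 7; no y exists.

none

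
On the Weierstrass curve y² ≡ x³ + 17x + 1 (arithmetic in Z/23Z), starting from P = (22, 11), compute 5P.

Repeated addition: build up to 5P.
2P: tangent at (22, 11): λ = (3·22² + 17)/(2·11) ≡ 20/22. 22⁻¹ ≡ 22 (mod 23), so λ ≡ 20·22 ≡ 3.
  x = λ² - 22 - 22 = 9 - 44 ≡ 11; y = λ·(22 - 11) - 11 ≡ 22. → (11, 22)
3P: (11, 22) + (22, 11). λ = (11 - 22)/(22 - 11) ≡ 12/11 mod 23. 11⁻¹ ≡ 21 (mod 23), so λ ≡ 22.
  x = λ² - 11 - 22 = 484 - 33 ≡ 14; y = λ·(11 - 14) - 22 ≡ 4. → (14, 4)
4P: (14, 4) + (22, 11). λ = (11 - 4)/(22 - 14) ≡ 7/8 mod 23. 8⁻¹ ≡ 3 (mod 23), so λ ≡ 21.
  x = λ² - 14 - 22 = 441 - 36 ≡ 14; y = λ·(14 - 14) - 4 ≡ 19. → (14, 19)
5P: (14, 19) + (22, 11). λ = (11 - 19)/(22 - 14) ≡ 15/8 mod 23. 8⁻¹ ≡ 3 (mod 23) since 8·3 = 24 ≡ 1, so λ ≡ 22.
  x = λ² - 14 - 22 = 484 - 36 ≡ 11; y = λ·(14 - 11) - 19 ≡ 1. → (11, 1)

(11, 1)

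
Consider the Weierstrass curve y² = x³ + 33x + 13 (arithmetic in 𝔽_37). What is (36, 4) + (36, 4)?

(13, 7)

tangent at (36, 4): λ = (3·36² + 33)/(2·4) ≡ 36/8. 8⁻¹ ≡ 14 (mod 37) since 8·14 = 112 ≡ 1, so λ ≡ 36·14 ≡ 23.
  x = λ² - 36 - 36 = 529 - 72 ≡ 13; y = λ·(36 - 13) - 4 ≡ 7. → (13, 7)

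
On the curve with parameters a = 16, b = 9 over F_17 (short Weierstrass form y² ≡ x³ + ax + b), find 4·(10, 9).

Write G = (10, 9).
Double-and-add on 4 = (100)₂. Start with G = (10, 9) for the leading 1-bit.
double: tangent at (10, 9): λ = (3·10² + 16)/(2·9) ≡ 10/1. 1⁻¹ ≡ 1 (mod 17), so λ ≡ 10·1 ≡ 10.
  x = λ² - 10 - 10 = 100 - 20 ≡ 12; y = λ·(10 - 12) - 9 ≡ 5. → (12, 5)
double: tangent at (12, 5): λ = (3·12² + 16)/(2·5) ≡ 6/10. 10⁻¹ ≡ 12 (mod 17) since 10·12 = 120 ≡ 1, so λ ≡ 6·12 ≡ 4.
  x = λ² - 12 - 12 = 16 - 24 ≡ 9; y = λ·(12 - 9) - 5 ≡ 7. → (9, 7)

(9, 7)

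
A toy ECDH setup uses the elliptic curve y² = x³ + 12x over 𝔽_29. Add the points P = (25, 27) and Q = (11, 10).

(25, 27) + (11, 10). λ = (10 - 27)/(11 - 25) ≡ 12/15 mod 29. 15⁻¹ ≡ 2 (mod 29), so λ ≡ 24.
  x = λ² - 25 - 11 = 576 - 36 ≡ 18; y = λ·(25 - 18) - 27 ≡ 25. → (18, 25)

(18, 25)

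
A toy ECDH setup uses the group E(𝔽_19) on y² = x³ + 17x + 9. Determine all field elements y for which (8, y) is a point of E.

x³ + 17x + 9 = 657 ≡ 11 (mod 19).
Square roots of 11 mod 19: 7 and 12 (since 7² = 49 ≡ 11).

7, 12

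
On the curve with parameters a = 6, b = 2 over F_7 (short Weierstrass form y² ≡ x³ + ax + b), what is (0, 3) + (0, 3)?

(1, 3)

tangent at (0, 3): λ = (3·0² + 6)/(2·3) ≡ 6/6. 6⁻¹ ≡ 6 (mod 7) since 6·6 = 36 ≡ 1, so λ ≡ 6·6 ≡ 1.
  x = λ² - 0 - 0 = 1 - 0 ≡ 1; y = λ·(0 - 1) - 3 ≡ 3. → (1, 3)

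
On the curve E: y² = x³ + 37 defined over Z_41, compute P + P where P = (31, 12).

(2, 2)

tangent at (31, 12): λ = (3·31² + 0)/(2·12) ≡ 13/24. 24⁻¹ ≡ 12 (mod 41) since 24·12 = 288 ≡ 1, so λ ≡ 13·12 ≡ 33.
  x = λ² - 31 - 31 = 1089 - 62 ≡ 2; y = λ·(31 - 2) - 12 ≡ 2. → (2, 2)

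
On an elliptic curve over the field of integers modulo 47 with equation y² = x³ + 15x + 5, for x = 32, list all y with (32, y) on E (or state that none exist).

20, 27

x³ + 15x + 5 = 33253 ≡ 24 (mod 47).
Square roots of 24 mod 47: 20 and 27 (since 20² = 400 ≡ 24).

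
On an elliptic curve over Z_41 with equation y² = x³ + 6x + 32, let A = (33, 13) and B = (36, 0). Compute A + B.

(9, 6)

(33, 13) + (36, 0). λ = (0 - 13)/(36 - 33) ≡ 28/3 mod 41. 3⁻¹ ≡ 14 (mod 41), so λ ≡ 23.
  x = λ² - 33 - 36 = 529 - 69 ≡ 9; y = λ·(33 - 9) - 13 ≡ 6. → (9, 6)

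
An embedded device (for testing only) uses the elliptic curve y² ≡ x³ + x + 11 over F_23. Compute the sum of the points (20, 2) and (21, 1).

(20, 2) + (21, 1). λ = (1 - 2)/(21 - 20) ≡ 22/1 mod 23. 1⁻¹ ≡ 1 (mod 23) since 1·1 = 1 ≡ 1, so λ ≡ 22.
  x = λ² - 20 - 21 = 484 - 41 ≡ 6; y = λ·(20 - 6) - 2 ≡ 7. → (6, 7)

(6, 7)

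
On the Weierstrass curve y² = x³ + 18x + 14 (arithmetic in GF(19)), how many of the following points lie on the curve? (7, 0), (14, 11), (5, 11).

(7, 0): 0² ≡ 0, rhs ≡ 8 → off.
(14, 11): 11² ≡ 7, rhs ≡ 8 → off.
(5, 11): 11² ≡ 7, rhs ≡ 1 → off.

0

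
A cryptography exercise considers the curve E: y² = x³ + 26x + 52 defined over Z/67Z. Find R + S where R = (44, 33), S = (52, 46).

(4, 32)

(44, 33) + (52, 46). λ = (46 - 33)/(52 - 44) ≡ 13/8 mod 67. 8⁻¹ ≡ 42 (mod 67), so λ ≡ 10.
  x = λ² - 44 - 52 = 100 - 96 ≡ 4; y = λ·(44 - 4) - 33 ≡ 32. → (4, 32)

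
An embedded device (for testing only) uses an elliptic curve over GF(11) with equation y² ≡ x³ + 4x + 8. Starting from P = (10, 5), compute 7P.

Double-and-add on 7 = (111)₂. Start with P = (10, 5) for the leading 1-bit.
double: tangent at (10, 5): λ = (3·10² + 4)/(2·5) ≡ 7/10. 10⁻¹ ≡ 10 (mod 11), so λ ≡ 7·10 ≡ 4.
  x = λ² - 10 - 10 = 16 - 20 ≡ 7; y = λ·(10 - 7) - 5 ≡ 7. → (7, 7)
add P: (7, 7) + (10, 5). λ = (5 - 7)/(10 - 7) ≡ 9/3 mod 11. 3⁻¹ ≡ 4 (mod 11) since 3·4 = 12 ≡ 1, so λ ≡ 3.
  x = λ² - 7 - 10 = 9 - 17 ≡ 3; y = λ·(7 - 3) - 7 ≡ 5. → (3, 5)
double: tangent at (3, 5): λ = (3·3² + 4)/(2·5) ≡ 9/10. 10⁻¹ ≡ 10 (mod 11) since 10·10 = 100 ≡ 1, so λ ≡ 9·10 ≡ 2.
  x = λ² - 3 - 3 = 4 - 6 ≡ 9; y = λ·(3 - 9) - 5 ≡ 5. → (9, 5)
add P: (9, 5) + (10, 5). λ = (5 - 5)/(10 - 9) ≡ 0/1 mod 11. 1⁻¹ ≡ 1 (mod 11) since 1·1 = 1 ≡ 1, so λ ≡ 0.
  x = λ² - 9 - 10 = 0 - 19 ≡ 3; y = λ·(9 - 3) - 5 ≡ 6. → (3, 6)

(3, 6)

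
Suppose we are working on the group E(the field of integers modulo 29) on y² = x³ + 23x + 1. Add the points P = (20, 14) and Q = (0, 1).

(20, 14) + (0, 1). λ = (1 - 14)/(0 - 20) ≡ 16/9 mod 29. 9⁻¹ ≡ 13 (mod 29) since 9·13 = 117 ≡ 1, so λ ≡ 5.
  x = λ² - 20 - 0 = 25 - 20 ≡ 5; y = λ·(20 - 5) - 14 ≡ 3. → (5, 3)

(5, 3)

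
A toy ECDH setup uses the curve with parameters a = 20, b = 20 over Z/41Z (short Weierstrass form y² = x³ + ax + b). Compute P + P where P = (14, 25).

(5, 9)

tangent at (14, 25): λ = (3·14² + 20)/(2·25) ≡ 34/9. 9⁻¹ ≡ 32 (mod 41), so λ ≡ 34·32 ≡ 22.
  x = λ² - 14 - 14 = 484 - 28 ≡ 5; y = λ·(14 - 5) - 25 ≡ 9. → (5, 9)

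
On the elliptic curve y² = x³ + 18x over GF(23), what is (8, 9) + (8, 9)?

(0, 0)

tangent at (8, 9): λ = (3·8² + 18)/(2·9) ≡ 3/18. 18⁻¹ ≡ 9 (mod 23), so λ ≡ 3·9 ≡ 4.
  x = λ² - 8 - 8 = 16 - 16 ≡ 0; y = λ·(8 - 0) - 9 ≡ 0. → (0, 0)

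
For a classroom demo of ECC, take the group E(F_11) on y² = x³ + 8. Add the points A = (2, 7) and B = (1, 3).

(2, 7) + (1, 3). λ = (3 - 7)/(1 - 2) ≡ 7/10 mod 11. 10⁻¹ ≡ 10 (mod 11), so λ ≡ 4.
  x = λ² - 2 - 1 = 16 - 3 ≡ 2; y = λ·(2 - 2) - 7 ≡ 4. → (2, 4)

(2, 4)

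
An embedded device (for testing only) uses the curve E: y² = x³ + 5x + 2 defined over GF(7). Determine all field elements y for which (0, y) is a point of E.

3, 4

x³ + 5x + 2 = 2 ≡ 2 (mod 7).
Square roots of 2 mod 7: 3 and 4 (since 3² = 9 ≡ 2).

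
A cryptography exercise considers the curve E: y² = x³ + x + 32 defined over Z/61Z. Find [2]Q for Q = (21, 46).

tangent at (21, 46): λ = (3·21² + 1)/(2·46) ≡ 43/31. 31⁻¹ ≡ 2 (mod 61), so λ ≡ 43·2 ≡ 25.
  x = λ² - 21 - 21 = 625 - 42 ≡ 34; y = λ·(21 - 34) - 46 ≡ 56. → (34, 56)

(34, 56)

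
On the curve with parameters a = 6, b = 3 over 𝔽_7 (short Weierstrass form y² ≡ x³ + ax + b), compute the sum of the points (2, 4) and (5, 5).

(2, 4) + (5, 5). λ = (5 - 4)/(5 - 2) ≡ 1/3 mod 7. 3⁻¹ ≡ 5 (mod 7), so λ ≡ 5.
  x = λ² - 2 - 5 = 25 - 7 ≡ 4; y = λ·(2 - 4) - 4 ≡ 0. → (4, 0)

(4, 0)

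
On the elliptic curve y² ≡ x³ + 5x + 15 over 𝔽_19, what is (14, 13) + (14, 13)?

(8, 4)

tangent at (14, 13): λ = (3·14² + 5)/(2·13) ≡ 4/7. 7⁻¹ ≡ 11 (mod 19), so λ ≡ 4·11 ≡ 6.
  x = λ² - 14 - 14 = 36 - 28 ≡ 8; y = λ·(14 - 8) - 13 ≡ 4. → (8, 4)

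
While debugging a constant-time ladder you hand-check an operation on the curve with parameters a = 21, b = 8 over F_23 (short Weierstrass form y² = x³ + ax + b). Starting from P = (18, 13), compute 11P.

Double-and-add on 11 = (1011)₂. Start with P = (18, 13) for the leading 1-bit.
double: tangent at (18, 13): λ = (3·18² + 21)/(2·13) ≡ 4/3. 3⁻¹ ≡ 8 (mod 23) since 3·8 = 24 ≡ 1, so λ ≡ 4·8 ≡ 9.
  x = λ² - 18 - 18 = 81 - 36 ≡ 22; y = λ·(18 - 22) - 13 ≡ 20. → (22, 20)
double: tangent at (22, 20): λ = (3·22² + 21)/(2·20) ≡ 1/17. 17⁻¹ ≡ 19 (mod 23) since 17·19 = 323 ≡ 1, so λ ≡ 1·19 ≡ 19.
  x = λ² - 22 - 22 = 361 - 44 ≡ 18; y = λ·(22 - 18) - 20 ≡ 10. → (18, 10)
add P: (18, 10) + (18, 13): same x and y₁ ≡ -y₂, so the sum is O.
double: O + O = O (identity).
add P: O + (18, 13) = (18, 13) (identity).

(18, 13)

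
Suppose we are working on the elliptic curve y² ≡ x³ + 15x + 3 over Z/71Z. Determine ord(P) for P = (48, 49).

3

2P: tangent at (48, 49): λ = (3·48² + 15)/(2·49) ≡ 40/27. 27⁻¹ ≡ 50 (mod 71), so λ ≡ 40·50 ≡ 12.
  x = λ² - 48 - 48 = 144 - 96 ≡ 48; y = λ·(48 - 48) - 49 ≡ 22. → (48, 22)
3P: (48, 22) + (48, 49): same x and y₁ ≡ -y₂, so the sum is O.
3P = O, so the order is 3.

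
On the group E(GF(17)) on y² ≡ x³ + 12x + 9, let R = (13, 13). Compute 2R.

(9, 8)

tangent at (13, 13): λ = (3·13² + 12)/(2·13) ≡ 9/9. 9⁻¹ ≡ 2 (mod 17) since 9·2 = 18 ≡ 1, so λ ≡ 9·2 ≡ 1.
  x = λ² - 13 - 13 = 1 - 26 ≡ 9; y = λ·(13 - 9) - 13 ≡ 8. → (9, 8)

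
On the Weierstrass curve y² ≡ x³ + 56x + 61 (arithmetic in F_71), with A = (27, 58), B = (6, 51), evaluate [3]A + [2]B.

(13, 2)

First 3A:
Repeated addition: build up to 3A.
2A: tangent at (27, 58): λ = (3·27² + 56)/(2·58) ≡ 42/45. 45⁻¹ ≡ 30 (mod 71), so λ ≡ 42·30 ≡ 53.
  x = λ² - 27 - 27 = 2809 - 54 ≡ 57; y = λ·(27 - 57) - 58 ≡ 56. → (57, 56)
3A: (57, 56) + (27, 58). λ = (58 - 56)/(27 - 57) ≡ 2/41 mod 71. 41⁻¹ ≡ 26 (mod 71) since 41·26 = 1066 ≡ 1, so λ ≡ 52.
  x = λ² - 57 - 27 = 2704 - 84 ≡ 64; y = λ·(57 - 64) - 56 ≡ 6. → (64, 6)
3A = (64, 6).
Next 2B:
Repeated addition: build up to 2B.
2B: tangent at (6, 51): λ = (3·6² + 56)/(2·51) ≡ 22/31. 31⁻¹ ≡ 55 (mod 71) since 31·55 = 1705 ≡ 1, so λ ≡ 22·55 ≡ 3.
  x = λ² - 6 - 6 = 9 - 12 ≡ 68; y = λ·(6 - 68) - 51 ≡ 47. → (68, 47)
2B = (68, 47).
Finally 3A + 2B:
(64, 6) + (68, 47). λ = (47 - 6)/(68 - 64) ≡ 41/4 mod 71. 4⁻¹ ≡ 18 (mod 71), so λ ≡ 28.
  x = λ² - 64 - 68 = 784 - 132 ≡ 13; y = λ·(64 - 13) - 6 ≡ 2. → (13, 2)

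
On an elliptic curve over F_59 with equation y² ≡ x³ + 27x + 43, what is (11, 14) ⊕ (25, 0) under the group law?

(11, 14) + (25, 0). λ = (0 - 14)/(25 - 11) ≡ 45/14 mod 59. 14⁻¹ ≡ 38 (mod 59), so λ ≡ 58.
  x = λ² - 11 - 25 = 3364 - 36 ≡ 24; y = λ·(11 - 24) - 14 ≡ 58. → (24, 58)

(24, 58)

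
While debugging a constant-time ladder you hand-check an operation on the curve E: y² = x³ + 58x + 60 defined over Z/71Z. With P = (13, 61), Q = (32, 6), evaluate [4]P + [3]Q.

(32, 6)

First 4P:
Repeated addition: build up to 4P.
2P: tangent at (13, 61): λ = (3·13² + 58)/(2·61) ≡ 68/51. 51⁻¹ ≡ 39 (mod 71) since 51·39 = 1989 ≡ 1, so λ ≡ 68·39 ≡ 25.
  x = λ² - 13 - 13 = 625 - 26 ≡ 31; y = λ·(13 - 31) - 61 ≡ 57. → (31, 57)
3P: (31, 57) + (13, 61). λ = (61 - 57)/(13 - 31) ≡ 4/53 mod 71. 53⁻¹ ≡ 67 (mod 71), so λ ≡ 55.
  x = λ² - 31 - 13 = 3025 - 44 ≡ 70; y = λ·(31 - 70) - 57 ≡ 70. → (70, 70)
4P: (70, 70) + (13, 61). λ = (61 - 70)/(13 - 70) ≡ 62/14 mod 71. 14⁻¹ ≡ 66 (mod 71), so λ ≡ 45.
  x = λ² - 70 - 13 = 2025 - 83 ≡ 25; y = λ·(70 - 25) - 70 ≡ 38. → (25, 38)
4P = (25, 38).
Next 3Q:
Repeated addition: build up to 3Q.
2Q: tangent at (32, 6): λ = (3·32² + 58)/(2·6) ≡ 6/12. 12⁻¹ ≡ 6 (mod 71), so λ ≡ 6·6 ≡ 36.
  x = λ² - 32 - 32 = 1296 - 64 ≡ 25; y = λ·(32 - 25) - 6 ≡ 33. → (25, 33)
3Q: (25, 33) + (32, 6). λ = (6 - 33)/(32 - 25) ≡ 44/7 mod 71. 7⁻¹ ≡ 61 (mod 71), so λ ≡ 57.
  x = λ² - 25 - 32 = 3249 - 57 ≡ 68; y = λ·(25 - 68) - 33 ≡ 1. → (68, 1)
3Q = (68, 1).
Finally 4P + 3Q:
(25, 38) + (68, 1). λ = (1 - 38)/(68 - 25) ≡ 34/43 mod 71. 43⁻¹ ≡ 38 (mod 71), so λ ≡ 14.
  x = λ² - 25 - 68 = 196 - 93 ≡ 32; y = λ·(25 - 32) - 38 ≡ 6. → (32, 6)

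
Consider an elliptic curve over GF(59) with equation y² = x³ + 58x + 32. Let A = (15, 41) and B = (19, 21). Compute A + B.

(15, 41) + (19, 21). λ = (21 - 41)/(19 - 15) ≡ 39/4 mod 59. 4⁻¹ ≡ 15 (mod 59), so λ ≡ 54.
  x = λ² - 15 - 19 = 2916 - 34 ≡ 50; y = λ·(15 - 50) - 41 ≡ 16. → (50, 16)

(50, 16)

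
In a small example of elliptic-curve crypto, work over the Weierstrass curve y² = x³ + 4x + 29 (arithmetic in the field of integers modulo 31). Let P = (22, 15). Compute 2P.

tangent at (22, 15): λ = (3·22² + 4)/(2·15) ≡ 30/30. 30⁻¹ ≡ 30 (mod 31) since 30·30 = 900 ≡ 1, so λ ≡ 30·30 ≡ 1.
  x = λ² - 22 - 22 = 1 - 44 ≡ 19; y = λ·(22 - 19) - 15 ≡ 19. → (19, 19)

(19, 19)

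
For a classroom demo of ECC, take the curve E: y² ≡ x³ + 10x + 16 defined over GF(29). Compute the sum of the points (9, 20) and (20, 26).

(9, 20) + (20, 26). λ = (26 - 20)/(20 - 9) ≡ 6/11 mod 29. 11⁻¹ ≡ 8 (mod 29), so λ ≡ 19.
  x = λ² - 9 - 20 = 361 - 29 ≡ 13; y = λ·(9 - 13) - 20 ≡ 20. → (13, 20)

(13, 20)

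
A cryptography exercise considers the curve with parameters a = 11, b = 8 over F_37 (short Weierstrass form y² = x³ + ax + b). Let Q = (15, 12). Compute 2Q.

(19, 34)

tangent at (15, 12): λ = (3·15² + 11)/(2·12) ≡ 20/24. 24⁻¹ ≡ 17 (mod 37), so λ ≡ 20·17 ≡ 7.
  x = λ² - 15 - 15 = 49 - 30 ≡ 19; y = λ·(15 - 19) - 12 ≡ 34. → (19, 34)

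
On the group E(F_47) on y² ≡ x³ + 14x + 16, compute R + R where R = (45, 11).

tangent at (45, 11): λ = (3·45² + 14)/(2·11) ≡ 26/22. 22⁻¹ ≡ 15 (mod 47), so λ ≡ 26·15 ≡ 14.
  x = λ² - 45 - 45 = 196 - 90 ≡ 12; y = λ·(45 - 12) - 11 ≡ 28. → (12, 28)

(12, 28)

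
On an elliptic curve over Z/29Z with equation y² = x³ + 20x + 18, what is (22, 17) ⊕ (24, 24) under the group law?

(17, 15)

(22, 17) + (24, 24). λ = (24 - 17)/(24 - 22) ≡ 7/2 mod 29. 2⁻¹ ≡ 15 (mod 29) since 2·15 = 30 ≡ 1, so λ ≡ 18.
  x = λ² - 22 - 24 = 324 - 46 ≡ 17; y = λ·(22 - 17) - 17 ≡ 15. → (17, 15)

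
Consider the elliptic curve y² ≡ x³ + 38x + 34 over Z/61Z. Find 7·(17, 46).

Write P = (17, 46).
Double-and-add on 7 = (111)₂. Start with P = (17, 46) for the leading 1-bit.
double: tangent at (17, 46): λ = (3·17² + 38)/(2·46) ≡ 51/31. 31⁻¹ ≡ 2 (mod 61), so λ ≡ 51·2 ≡ 41.
  x = λ² - 17 - 17 = 1681 - 34 ≡ 0; y = λ·(17 - 0) - 46 ≡ 41. → (0, 41)
add P: (0, 41) + (17, 46). λ = (46 - 41)/(17 - 0) ≡ 5/17 mod 61. 17⁻¹ ≡ 18 (mod 61), so λ ≡ 29.
  x = λ² - 0 - 17 = 841 - 17 ≡ 31; y = λ·(0 - 31) - 41 ≡ 36. → (31, 36)
double: tangent at (31, 36): λ = (3·31² + 38)/(2·36) ≡ 54/11. 11⁻¹ ≡ 50 (mod 61), so λ ≡ 54·50 ≡ 16.
  x = λ² - 31 - 31 = 256 - 62 ≡ 11; y = λ·(31 - 11) - 36 ≡ 40. → (11, 40)
add P: (11, 40) + (17, 46). λ = (46 - 40)/(17 - 11) ≡ 6/6 mod 61. 6⁻¹ ≡ 51 (mod 61), so λ ≡ 1.
  x = λ² - 11 - 17 = 1 - 28 ≡ 34; y = λ·(11 - 34) - 40 ≡ 59. → (34, 59)

(34, 59)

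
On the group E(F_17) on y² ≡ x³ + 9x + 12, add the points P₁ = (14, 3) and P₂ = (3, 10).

(16, 6)

(14, 3) + (3, 10). λ = (10 - 3)/(3 - 14) ≡ 7/6 mod 17. 6⁻¹ ≡ 3 (mod 17), so λ ≡ 4.
  x = λ² - 14 - 3 = 16 - 17 ≡ 16; y = λ·(14 - 16) - 3 ≡ 6. → (16, 6)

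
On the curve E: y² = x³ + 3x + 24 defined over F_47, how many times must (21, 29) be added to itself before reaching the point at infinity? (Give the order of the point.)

2P: tangent at (21, 29): λ = (3·21² + 3)/(2·29) ≡ 10/11. 11⁻¹ ≡ 30 (mod 47), so λ ≡ 10·30 ≡ 18.
  x = λ² - 21 - 21 = 324 - 42 ≡ 0; y = λ·(21 - 0) - 29 ≡ 20. → (0, 20)
3P: (0, 20) + (21, 29). λ = (29 - 20)/(21 - 0) ≡ 9/21 mod 47. 21⁻¹ ≡ 9 (mod 47), so λ ≡ 34.
  x = λ² - 0 - 21 = 1156 - 21 ≡ 7; y = λ·(0 - 7) - 20 ≡ 24. → (7, 24)
4P: (7, 24) + (21, 29). λ = (29 - 24)/(21 - 7) ≡ 5/14 mod 47. 14⁻¹ ≡ 37 (mod 47) since 14·37 = 518 ≡ 1, so λ ≡ 44.
  x = λ² - 7 - 21 = 1936 - 28 ≡ 28; y = λ·(7 - 28) - 24 ≡ 39. → (28, 39)
5P: (28, 39) + (21, 29). λ = (29 - 39)/(21 - 28) ≡ 37/40 mod 47. 40⁻¹ ≡ 20 (mod 47), so λ ≡ 35.
  x = λ² - 28 - 21 = 1225 - 49 ≡ 1; y = λ·(28 - 1) - 39 ≡ 13. → (1, 13)
6P: (1, 13) + (21, 29). λ = (29 - 13)/(21 - 1) ≡ 16/20 mod 47. 20⁻¹ ≡ 40 (mod 47) since 20·40 = 800 ≡ 1, so λ ≡ 29.
  x = λ² - 1 - 21 = 841 - 22 ≡ 20; y = λ·(1 - 20) - 13 ≡ 0. → (20, 0)
7P: (20, 0) + (21, 29). λ = (29 - 0)/(21 - 20) ≡ 29/1 mod 47. 1⁻¹ ≡ 1 (mod 47), so λ ≡ 29.
  x = λ² - 20 - 21 = 841 - 41 ≡ 1; y = λ·(20 - 1) - 0 ≡ 34. → (1, 34)
8P: (1, 34) + (21, 29). λ = (29 - 34)/(21 - 1) ≡ 42/20 mod 47. 20⁻¹ ≡ 40 (mod 47), so λ ≡ 35.
  x = λ² - 1 - 21 = 1225 - 22 ≡ 28; y = λ·(1 - 28) - 34 ≡ 8. → (28, 8)
9P: (28, 8) + (21, 29). λ = (29 - 8)/(21 - 28) ≡ 21/40 mod 47. 40⁻¹ ≡ 20 (mod 47) since 40·20 = 800 ≡ 1, so λ ≡ 44.
  x = λ² - 28 - 21 = 1936 - 49 ≡ 7; y = λ·(28 - 7) - 8 ≡ 23. → (7, 23)
10P: (7, 23) + (21, 29). λ = (29 - 23)/(21 - 7) ≡ 6/14 mod 47. 14⁻¹ ≡ 37 (mod 47) since 14·37 = 518 ≡ 1, so λ ≡ 34.
  x = λ² - 7 - 21 = 1156 - 28 ≡ 0; y = λ·(7 - 0) - 23 ≡ 27. → (0, 27)
11P: (0, 27) + (21, 29). λ = (29 - 27)/(21 - 0) ≡ 2/21 mod 47. 21⁻¹ ≡ 9 (mod 47) since 21·9 = 189 ≡ 1, so λ ≡ 18.
  x = λ² - 0 - 21 = 324 - 21 ≡ 21; y = λ·(0 - 21) - 27 ≡ 18. → (21, 18)
12P: (21, 18) + (21, 29): same x and y₁ ≡ -y₂, so the sum is the point at infinity.
12P = the point at infinity, so the order is 12.

12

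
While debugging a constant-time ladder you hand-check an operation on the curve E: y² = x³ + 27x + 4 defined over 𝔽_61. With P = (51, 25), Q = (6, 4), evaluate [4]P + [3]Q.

(14, 25)

First 4P:
Repeated addition: build up to 4P.
2P: tangent at (51, 25): λ = (3·51² + 27)/(2·25) ≡ 22/50. 50⁻¹ ≡ 11 (mod 61) since 50·11 = 550 ≡ 1, so λ ≡ 22·11 ≡ 59.
  x = λ² - 51 - 51 = 3481 - 102 ≡ 24; y = λ·(51 - 24) - 25 ≡ 43. → (24, 43)
3P: (24, 43) + (51, 25). λ = (25 - 43)/(51 - 24) ≡ 43/27 mod 61. 27⁻¹ ≡ 52 (mod 61) since 27·52 = 1404 ≡ 1, so λ ≡ 40.
  x = λ² - 24 - 51 = 1600 - 75 ≡ 0; y = λ·(24 - 0) - 43 ≡ 2. → (0, 2)
4P: (0, 2) + (51, 25). λ = (25 - 2)/(51 - 0) ≡ 23/51 mod 61. 51⁻¹ ≡ 6 (mod 61) since 51·6 = 306 ≡ 1, so λ ≡ 16.
  x = λ² - 0 - 51 = 256 - 51 ≡ 22; y = λ·(0 - 22) - 2 ≡ 12. → (22, 12)
4P = (22, 12).
Next 3Q:
Repeated addition: build up to 3Q.
2Q: tangent at (6, 4): λ = (3·6² + 27)/(2·4) ≡ 13/8. 8⁻¹ ≡ 23 (mod 61) since 8·23 = 184 ≡ 1, so λ ≡ 13·23 ≡ 55.
  x = λ² - 6 - 6 = 3025 - 12 ≡ 24; y = λ·(6 - 24) - 4 ≡ 43. → (24, 43)
3Q: (24, 43) + (6, 4). λ = (4 - 43)/(6 - 24) ≡ 22/43 mod 61. 43⁻¹ ≡ 44 (mod 61) since 43·44 = 1892 ≡ 1, so λ ≡ 53.
  x = λ² - 24 - 6 = 2809 - 30 ≡ 34; y = λ·(24 - 34) - 43 ≡ 37. → (34, 37)
3Q = (34, 37).
Finally 4P + 3Q:
(22, 12) + (34, 37). λ = (37 - 12)/(34 - 22) ≡ 25/12 mod 61. 12⁻¹ ≡ 56 (mod 61), so λ ≡ 58.
  x = λ² - 22 - 34 = 3364 - 56 ≡ 14; y = λ·(22 - 14) - 12 ≡ 25. → (14, 25)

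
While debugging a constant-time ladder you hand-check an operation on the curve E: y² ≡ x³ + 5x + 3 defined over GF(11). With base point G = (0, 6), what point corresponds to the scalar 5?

(8, 4)

Double-and-add on 5 = (101)₂. Start with G = (0, 6) for the leading 1-bit.
double: tangent at (0, 6): λ = (3·0² + 5)/(2·6) ≡ 5/1. 1⁻¹ ≡ 1 (mod 11), so λ ≡ 5·1 ≡ 5.
  x = λ² - 0 - 0 = 25 - 0 ≡ 3; y = λ·(0 - 3) - 6 ≡ 1. → (3, 1)
double: tangent at (3, 1): λ = (3·3² + 5)/(2·1) ≡ 10/2. 2⁻¹ ≡ 6 (mod 11) since 2·6 = 12 ≡ 1, so λ ≡ 10·6 ≡ 5.
  x = λ² - 3 - 3 = 25 - 6 ≡ 8; y = λ·(3 - 8) - 1 ≡ 7. → (8, 7)
add G: (8, 7) + (0, 6). λ = (6 - 7)/(0 - 8) ≡ 10/3 mod 11. 3⁻¹ ≡ 4 (mod 11), so λ ≡ 7.
  x = λ² - 8 - 0 = 49 - 8 ≡ 8; y = λ·(8 - 8) - 7 ≡ 4. → (8, 4)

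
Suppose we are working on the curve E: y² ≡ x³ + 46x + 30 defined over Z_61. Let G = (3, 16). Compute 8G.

Double-and-add on 8 = (1000)₂. Start with G = (3, 16) for the leading 1-bit.
double: tangent at (3, 16): λ = (3·3² + 46)/(2·16) ≡ 12/32. 32⁻¹ ≡ 21 (mod 61) since 32·21 = 672 ≡ 1, so λ ≡ 12·21 ≡ 8.
  x = λ² - 3 - 3 = 64 - 6 ≡ 58; y = λ·(3 - 58) - 16 ≡ 32. → (58, 32)
double: tangent at (58, 32): λ = (3·58² + 46)/(2·32) ≡ 12/3. 3⁻¹ ≡ 41 (mod 61) since 3·41 = 123 ≡ 1, so λ ≡ 12·41 ≡ 4.
  x = λ² - 58 - 58 = 16 - 116 ≡ 22; y = λ·(58 - 22) - 32 ≡ 51. → (22, 51)
double: tangent at (22, 51): λ = (3·22² + 46)/(2·51) ≡ 34/41. 41⁻¹ ≡ 3 (mod 61) since 41·3 = 123 ≡ 1, so λ ≡ 34·3 ≡ 41.
  x = λ² - 22 - 22 = 1681 - 44 ≡ 51; y = λ·(22 - 51) - 51 ≡ 41. → (51, 41)

(51, 41)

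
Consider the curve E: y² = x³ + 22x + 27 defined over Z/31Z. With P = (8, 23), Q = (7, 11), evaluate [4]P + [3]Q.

First 4P:
Double-and-add on 4 = (100)₂. Start with P = (8, 23) for the leading 1-bit.
double: tangent at (8, 23): λ = (3·8² + 22)/(2·23) ≡ 28/15. 15⁻¹ ≡ 29 (mod 31) since 15·29 = 435 ≡ 1, so λ ≡ 28·29 ≡ 6.
  x = λ² - 8 - 8 = 36 - 16 ≡ 20; y = λ·(8 - 20) - 23 ≡ 29. → (20, 29)
double: tangent at (20, 29): λ = (3·20² + 22)/(2·29) ≡ 13/27. 27⁻¹ ≡ 23 (mod 31), so λ ≡ 13·23 ≡ 20.
  x = λ² - 20 - 20 = 400 - 40 ≡ 19; y = λ·(20 - 19) - 29 ≡ 22. → (19, 22)
4P = (19, 22).
Next 3Q:
Repeated addition: build up to 3Q.
2Q: tangent at (7, 11): λ = (3·7² + 22)/(2·11) ≡ 14/22. 22⁻¹ ≡ 24 (mod 31), so λ ≡ 14·24 ≡ 26.
  x = λ² - 7 - 7 = 676 - 14 ≡ 11; y = λ·(7 - 11) - 11 ≡ 9. → (11, 9)
3Q: (11, 9) + (7, 11). λ = (11 - 9)/(7 - 11) ≡ 2/27 mod 31. 27⁻¹ ≡ 23 (mod 31), so λ ≡ 15.
  x = λ² - 11 - 7 = 225 - 18 ≡ 21; y = λ·(11 - 21) - 9 ≡ 27. → (21, 27)
3Q = (21, 27).
Finally 4P + 3Q:
(19, 22) + (21, 27). λ = (27 - 22)/(21 - 19) ≡ 5/2 mod 31. 2⁻¹ ≡ 16 (mod 31) since 2·16 = 32 ≡ 1, so λ ≡ 18.
  x = λ² - 19 - 21 = 324 - 40 ≡ 5; y = λ·(19 - 5) - 22 ≡ 13. → (5, 13)

(5, 13)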